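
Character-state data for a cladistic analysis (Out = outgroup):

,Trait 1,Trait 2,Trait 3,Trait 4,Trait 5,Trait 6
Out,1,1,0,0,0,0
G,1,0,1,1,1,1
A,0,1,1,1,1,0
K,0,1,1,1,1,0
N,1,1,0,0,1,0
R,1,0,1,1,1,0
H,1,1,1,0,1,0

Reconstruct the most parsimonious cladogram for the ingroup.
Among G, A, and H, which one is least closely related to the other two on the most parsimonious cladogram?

Character polarity is set by the outgroup: the derived state is whichever differs from the outgroup's state, so for Trait 1, Trait 2 the derived state is '0', and for the remaining characters it is '1'.
Trait 1 (derived state '0') is shared by A and K — a synapomorphy uniting that clade.
Trait 2: derived state '0' in G and R only — synapomorphy for {G, R}.
Only A, G, H, K, and R show the derived state '1' for Trait 3, supporting them as a clade.
Trait 4 (derived state '1') is shared by A, G, K, and R — a synapomorphy uniting that clade.
All ingroup taxa share the derived state '1' for Trait 5; it defines the ingroup but does not resolve relationships within it.
Trait 6 (derived state '1') is unique to G (autapomorphy; uninformative for grouping).
Most parsimonious ingroup topology: ((((G,R),(A,K)),H),N).
A and G share a more recent common ancestor with each other than either does with H, so H is the least closely related of the three.

H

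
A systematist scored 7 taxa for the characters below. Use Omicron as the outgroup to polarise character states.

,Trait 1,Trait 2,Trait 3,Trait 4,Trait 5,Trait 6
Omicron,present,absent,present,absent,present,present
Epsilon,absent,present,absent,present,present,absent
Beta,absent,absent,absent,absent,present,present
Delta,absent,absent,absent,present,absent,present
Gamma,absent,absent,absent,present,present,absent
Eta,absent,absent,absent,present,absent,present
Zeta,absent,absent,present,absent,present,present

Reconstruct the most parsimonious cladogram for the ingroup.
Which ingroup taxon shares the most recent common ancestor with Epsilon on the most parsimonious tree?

Character polarity is set by the outgroup: the derived state is whichever differs from the outgroup's state, so for Trait 1, Trait 3, Trait 5, Trait 6 the derived state is 'absent', and for the remaining characters it is 'present'.
Trait 1 (derived state 'absent') is shared by all ingroup taxa — unites the whole ingroup.
Trait 2: derived state 'present' in Epsilon only — an autapomorphy, so it tells us nothing about relationships among taxa.
Only Beta, Delta, Epsilon, Eta, and Gamma show the derived state 'absent' for Trait 3, supporting them as a clade.
Trait 4: derived state 'present' in Delta, Epsilon, Eta, and Gamma only — synapomorphy for {Delta, Epsilon, Eta, Gamma}.
Only Delta and Eta show the derived state 'absent' for Trait 5, supporting them as a clade.
Trait 6 (derived state 'absent') is shared by Epsilon and Gamma — a synapomorphy uniting that clade.
Most parsimonious ingroup topology: ((((Epsilon,Gamma),(Delta,Eta)),Beta),Zeta).
Epsilon and Gamma form a cherry on this tree, so they are sister taxa.

Gamma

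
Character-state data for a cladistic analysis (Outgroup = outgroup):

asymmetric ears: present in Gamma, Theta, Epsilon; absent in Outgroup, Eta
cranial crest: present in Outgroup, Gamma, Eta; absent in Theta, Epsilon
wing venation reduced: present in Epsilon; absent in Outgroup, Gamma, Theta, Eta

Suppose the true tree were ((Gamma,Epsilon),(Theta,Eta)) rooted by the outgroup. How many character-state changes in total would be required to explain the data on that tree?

5

Map each character onto ((Gamma,Epsilon),(Theta,Eta)) (rooted by Outgroup) and count the minimum state changes it requires (Fitch parsimony):
asymmetric ears: 2; cranial crest: 2; wing venation reduced: 1.
Total tree length = 5.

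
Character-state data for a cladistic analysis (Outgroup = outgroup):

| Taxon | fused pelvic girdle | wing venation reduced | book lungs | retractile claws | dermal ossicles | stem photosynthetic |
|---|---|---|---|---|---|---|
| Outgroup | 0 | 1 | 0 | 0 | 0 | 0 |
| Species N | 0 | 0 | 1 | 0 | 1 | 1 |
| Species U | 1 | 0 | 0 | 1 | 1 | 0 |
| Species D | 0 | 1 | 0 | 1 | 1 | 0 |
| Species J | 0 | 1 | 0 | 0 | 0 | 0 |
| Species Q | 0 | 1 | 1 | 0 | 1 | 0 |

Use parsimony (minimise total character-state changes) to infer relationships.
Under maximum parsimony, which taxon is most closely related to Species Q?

Character polarity is set by the outgroup: the derived state is whichever differs from the outgroup's state, so for wing venation reduced the derived state is '0', and for the remaining characters it is '1'.
fused pelvic girdle (derived state '1') is unique to Species U (autapomorphy; uninformative for grouping).
wing venation reduced groups Species N and Species U, which is incompatible with the clades supported by the remaining characters; treating it as convergent (homoplasy) costs fewer steps than any alternative tree.
book lungs (derived state '1') is shared by Species N and Species Q — a synapomorphy uniting that clade.
Only Species D and Species U show the derived state '1' for retractile claws, supporting them as a clade.
dermal ossicles: derived state '1' in Species D, Species N, Species Q, and Species U only — synapomorphy for {Species D, Species N, Species Q, Species U}.
stem photosynthetic (derived state '1') is unique to Species N (autapomorphy; uninformative for grouping).
Most parsimonious ingroup topology: (((Species D,Species U),(Species Q,Species N)),Species J).
Species Q and Species N form a cherry on this tree, so they are sister taxa.

Species N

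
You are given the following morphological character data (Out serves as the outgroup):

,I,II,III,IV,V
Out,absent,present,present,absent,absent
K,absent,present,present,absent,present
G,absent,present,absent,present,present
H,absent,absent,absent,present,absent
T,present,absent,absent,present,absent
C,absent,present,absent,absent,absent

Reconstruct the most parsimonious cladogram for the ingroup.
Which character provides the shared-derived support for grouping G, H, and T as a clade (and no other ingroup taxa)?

IV

Character polarity is set by the outgroup: the derived state is whichever differs from the outgroup's state, so for II, III the derived state is 'absent', and for the remaining characters it is 'present'.
I (derived state 'present') is unique to T (autapomorphy; uninformative for grouping).
Only H and T show the derived state 'absent' for II, supporting them as a clade.
III: derived state 'absent' in C, G, H, and T only — synapomorphy for {C, G, H, T}.
IV (derived state 'present') is shared by G, H, and T — a synapomorphy uniting that clade.
V groups G and K, which is incompatible with the clades supported by the remaining characters; treating it as convergent (homoplasy) costs fewer steps than any alternative tree.
Most parsimonious ingroup topology: (K,((G,(H,T)),C)).
The clade {G, H, T} is supported by IV: its derived state 'present' occurs in exactly those taxa and in no other taxon (including the outgroup).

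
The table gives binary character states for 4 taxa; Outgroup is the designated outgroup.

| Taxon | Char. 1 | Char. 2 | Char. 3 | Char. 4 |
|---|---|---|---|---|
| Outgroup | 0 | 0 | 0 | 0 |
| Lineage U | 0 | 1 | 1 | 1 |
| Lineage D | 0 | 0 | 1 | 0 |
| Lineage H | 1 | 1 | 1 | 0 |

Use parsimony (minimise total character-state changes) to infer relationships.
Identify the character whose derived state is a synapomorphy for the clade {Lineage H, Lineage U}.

Char. 2

The outgroup has state '0' for every character, so '1' is the derived state throughout.
Char. 1 (derived state '1') is unique to Lineage H (autapomorphy; uninformative for grouping).
Char. 2: derived state '1' in Lineage H and Lineage U only — synapomorphy for {Lineage H, Lineage U}.
All ingroup taxa share the derived state '1' for Char. 3; it defines the ingroup but does not resolve relationships within it.
Char. 4 (derived state '1') is unique to Lineage U (autapomorphy; uninformative for grouping).
Most parsimonious ingroup topology: ((Lineage U,Lineage H),Lineage D).
The clade {Lineage H, Lineage U} is supported by Char. 2: its derived state '1' occurs in exactly those taxa and in no other taxon (including the outgroup).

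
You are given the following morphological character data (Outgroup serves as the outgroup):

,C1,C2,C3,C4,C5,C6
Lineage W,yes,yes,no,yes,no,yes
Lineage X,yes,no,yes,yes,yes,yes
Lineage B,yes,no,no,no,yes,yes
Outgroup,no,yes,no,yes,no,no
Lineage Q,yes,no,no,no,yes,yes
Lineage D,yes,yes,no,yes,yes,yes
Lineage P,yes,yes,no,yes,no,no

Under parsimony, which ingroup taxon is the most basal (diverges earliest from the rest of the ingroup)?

Character polarity is set by the outgroup: the derived state is whichever differs from the outgroup's state, so for C2, C4 the derived state is 'no', and for the remaining characters it is 'yes'.
C1 (derived state 'yes') is shared by all ingroup taxa — unites the whole ingroup.
Only Lineage B, Lineage Q, and Lineage X show the derived state 'no' for C2, supporting them as a clade.
C3 (derived state 'yes') is unique to Lineage X (autapomorphy; uninformative for grouping).
C4: derived state 'no' in Lineage B and Lineage Q only — synapomorphy for {Lineage B, Lineage Q}.
Only Lineage B, Lineage D, Lineage Q, and Lineage X show the derived state 'yes' for C5, supporting them as a clade.
Only Lineage B, Lineage D, Lineage Q, Lineage W, and Lineage X show the derived state 'yes' for C6, supporting them as a clade.
Most parsimonious ingroup topology: ((Lineage W,(((Lineage Q,Lineage B),Lineage X),Lineage D)),Lineage P).
Lineage P is sister to the clade containing all other ingroup taxa, so it is the earliest-diverging (most basal) ingroup lineage.

Lineage P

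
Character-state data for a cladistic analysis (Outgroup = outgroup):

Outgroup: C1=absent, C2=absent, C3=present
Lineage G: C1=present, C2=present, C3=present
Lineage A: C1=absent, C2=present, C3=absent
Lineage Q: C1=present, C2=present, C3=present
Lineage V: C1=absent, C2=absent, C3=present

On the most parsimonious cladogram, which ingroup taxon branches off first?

Character polarity is set by the outgroup: the derived state is whichever differs from the outgroup's state, so for C3 the derived state is 'absent', and for the remaining characters it is 'present'.
Only Lineage G and Lineage Q show the derived state 'present' for C1, supporting them as a clade.
C2 (derived state 'present') is shared by Lineage A, Lineage G, and Lineage Q — a synapomorphy uniting that clade.
C3: derived state 'absent' in Lineage A only — an autapomorphy, so it tells us nothing about relationships among taxa.
Most parsimonious ingroup topology: (((Lineage G,Lineage Q),Lineage A),Lineage V).
Lineage V is sister to the clade containing all other ingroup taxa, so it is the earliest-diverging (most basal) ingroup lineage.

Lineage V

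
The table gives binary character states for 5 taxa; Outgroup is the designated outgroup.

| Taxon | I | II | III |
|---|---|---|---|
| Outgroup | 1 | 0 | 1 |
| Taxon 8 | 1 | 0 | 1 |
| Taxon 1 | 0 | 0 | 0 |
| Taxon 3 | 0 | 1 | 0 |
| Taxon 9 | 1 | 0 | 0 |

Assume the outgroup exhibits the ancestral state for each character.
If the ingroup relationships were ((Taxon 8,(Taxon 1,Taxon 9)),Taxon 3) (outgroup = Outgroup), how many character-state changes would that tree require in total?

5

Map each character onto ((Taxon 8,(Taxon 1,Taxon 9)),Taxon 3) (rooted by Outgroup) and count the minimum state changes it requires (Fitch parsimony):
I: 2; II: 1; III: 2.
Total tree length = 5.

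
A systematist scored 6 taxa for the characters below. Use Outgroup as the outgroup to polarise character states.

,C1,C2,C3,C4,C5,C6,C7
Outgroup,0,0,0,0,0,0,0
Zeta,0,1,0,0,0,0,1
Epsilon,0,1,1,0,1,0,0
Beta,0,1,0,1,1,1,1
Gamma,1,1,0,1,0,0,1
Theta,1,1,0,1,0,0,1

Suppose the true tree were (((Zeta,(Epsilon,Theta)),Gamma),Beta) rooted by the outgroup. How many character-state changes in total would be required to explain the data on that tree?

Map each character onto (((Zeta,(Epsilon,Theta)),Gamma),Beta) (rooted by Outgroup) and count the minimum state changes it requires (Fitch parsimony):
C1: 2; C2: 1; C3: 1; C4: 3; C5: 2; C6: 1; C7: 2.
Total tree length = 12.

12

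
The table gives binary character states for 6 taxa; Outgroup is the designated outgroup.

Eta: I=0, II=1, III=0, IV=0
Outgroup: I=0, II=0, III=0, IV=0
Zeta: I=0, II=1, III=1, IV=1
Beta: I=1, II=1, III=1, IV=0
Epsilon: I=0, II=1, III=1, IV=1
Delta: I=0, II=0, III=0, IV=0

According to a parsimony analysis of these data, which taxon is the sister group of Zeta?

The outgroup has state '0' for every character, so '1' is the derived state throughout.
I: derived state '1' in Beta only — an autapomorphy, so it tells us nothing about relationships among taxa.
II: derived state '1' in Beta, Epsilon, Eta, and Zeta only — synapomorphy for {Beta, Epsilon, Eta, Zeta}.
Only Beta, Epsilon, and Zeta show the derived state '1' for III, supporting them as a clade.
IV (derived state '1') is shared by Epsilon and Zeta — a synapomorphy uniting that clade.
Most parsimonious ingroup topology: (((Beta,(Epsilon,Zeta)),Eta),Delta).
Zeta and Epsilon form a cherry on this tree, so they are sister taxa.

Epsilon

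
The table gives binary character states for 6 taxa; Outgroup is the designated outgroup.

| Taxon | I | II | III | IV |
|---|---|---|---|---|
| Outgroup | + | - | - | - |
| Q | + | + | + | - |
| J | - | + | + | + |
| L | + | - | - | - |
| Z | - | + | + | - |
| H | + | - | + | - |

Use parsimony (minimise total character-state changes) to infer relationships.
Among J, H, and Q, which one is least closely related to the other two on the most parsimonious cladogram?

H

Character polarity is set by the outgroup: the derived state is whichever differs from the outgroup's state, so for I the derived state is '-', and for the remaining characters it is '+'.
I (derived state '-') is shared by J and Z — a synapomorphy uniting that clade.
II: derived state '+' in J, Q, and Z only — synapomorphy for {J, Q, Z}.
III: derived state '+' in H, J, Q, and Z only — synapomorphy for {H, J, Q, Z}.
IV: derived state '+' in J only — an autapomorphy, so it tells us nothing about relationships among taxa.
Most parsimonious ingroup topology: (((Q,(J,Z)),H),L).
J and Q share a more recent common ancestor with each other than either does with H, so H is the least closely related of the three.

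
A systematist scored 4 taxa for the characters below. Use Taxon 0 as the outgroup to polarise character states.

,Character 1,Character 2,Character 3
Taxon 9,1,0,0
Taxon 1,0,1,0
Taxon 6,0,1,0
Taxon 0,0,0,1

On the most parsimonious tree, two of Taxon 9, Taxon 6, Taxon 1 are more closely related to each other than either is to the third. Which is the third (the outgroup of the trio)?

Character polarity is set by the outgroup: the derived state is whichever differs from the outgroup's state, so for Character 3 the derived state is '0', and for the remaining characters it is '1'.
Character 1: derived state '1' in Taxon 9 only — an autapomorphy, so it tells us nothing about relationships among taxa.
Character 2: derived state '1' in Taxon 1 and Taxon 6 only — synapomorphy for {Taxon 1, Taxon 6}.
Character 3 (derived state '0') is shared by all ingroup taxa — unites the whole ingroup.
Most parsimonious ingroup topology: (Taxon 9,(Taxon 1,Taxon 6)).
Taxon 1 and Taxon 6 share a more recent common ancestor with each other than either does with Taxon 9, so Taxon 9 is the least closely related of the three.

Taxon 9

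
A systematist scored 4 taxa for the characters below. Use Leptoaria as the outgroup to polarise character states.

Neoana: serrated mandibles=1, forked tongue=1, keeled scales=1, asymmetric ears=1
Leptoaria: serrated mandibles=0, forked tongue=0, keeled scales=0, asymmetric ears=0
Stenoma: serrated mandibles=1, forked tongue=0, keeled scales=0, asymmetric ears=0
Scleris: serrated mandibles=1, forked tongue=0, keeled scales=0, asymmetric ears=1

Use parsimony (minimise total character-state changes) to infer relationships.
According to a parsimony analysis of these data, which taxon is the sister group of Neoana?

The outgroup has state '0' for every character, so '1' is the derived state throughout.
All ingroup taxa share the derived state '1' for serrated mandibles; it defines the ingroup but does not resolve relationships within it.
forked tongue (derived state '1') is unique to Neoana (autapomorphy; uninformative for grouping).
keeled scales: derived state '1' in Neoana only — an autapomorphy, so it tells us nothing about relationships among taxa.
Only Neoana and Scleris show the derived state '1' for asymmetric ears, supporting them as a clade.
Most parsimonious ingroup topology: ((Neoana,Scleris),Stenoma).
Neoana and Scleris form a cherry on this tree, so they are sister taxa.

Scleris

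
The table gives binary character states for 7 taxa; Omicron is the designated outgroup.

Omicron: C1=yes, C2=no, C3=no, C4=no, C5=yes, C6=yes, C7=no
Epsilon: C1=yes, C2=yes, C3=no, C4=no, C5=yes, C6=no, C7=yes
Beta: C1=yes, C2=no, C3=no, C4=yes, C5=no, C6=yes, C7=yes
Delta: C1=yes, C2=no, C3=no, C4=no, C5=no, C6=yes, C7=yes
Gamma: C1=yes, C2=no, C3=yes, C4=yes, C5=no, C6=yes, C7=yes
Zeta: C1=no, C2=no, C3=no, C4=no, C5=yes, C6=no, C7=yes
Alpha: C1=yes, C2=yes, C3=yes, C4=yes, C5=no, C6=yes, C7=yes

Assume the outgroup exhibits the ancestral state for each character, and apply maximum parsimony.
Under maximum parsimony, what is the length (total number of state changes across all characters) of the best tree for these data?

Character polarity is set by the outgroup: the derived state is whichever differs from the outgroup's state, so for C1, C5, C6 the derived state is 'no', and for the remaining characters it is 'yes'.
C1 (derived state 'no') is unique to Zeta (autapomorphy; uninformative for grouping).
C2 groups Alpha and Epsilon, which is incompatible with the clades supported by the remaining characters; treating it as convergent (homoplasy) costs fewer steps than any alternative tree.
C3: derived state 'yes' in Alpha and Gamma only — synapomorphy for {Alpha, Gamma}.
Only Alpha, Beta, and Gamma show the derived state 'yes' for C4, supporting them as a clade.
Only Alpha, Beta, Delta, and Gamma show the derived state 'no' for C5, supporting them as a clade.
C6 (derived state 'no') is shared by Epsilon and Zeta — a synapomorphy uniting that clade.
All ingroup taxa share the derived state 'yes' for C7; it defines the ingroup but does not resolve relationships within it.
Most parsimonious ingroup topology: ((Epsilon,Zeta),((Beta,(Gamma,Alpha)),Delta)).
Changes per character on this tree: C1: 1; C2: 2; C3: 1; C4: 1; C5: 1; C6: 1; C7: 1.
Total = 8.

8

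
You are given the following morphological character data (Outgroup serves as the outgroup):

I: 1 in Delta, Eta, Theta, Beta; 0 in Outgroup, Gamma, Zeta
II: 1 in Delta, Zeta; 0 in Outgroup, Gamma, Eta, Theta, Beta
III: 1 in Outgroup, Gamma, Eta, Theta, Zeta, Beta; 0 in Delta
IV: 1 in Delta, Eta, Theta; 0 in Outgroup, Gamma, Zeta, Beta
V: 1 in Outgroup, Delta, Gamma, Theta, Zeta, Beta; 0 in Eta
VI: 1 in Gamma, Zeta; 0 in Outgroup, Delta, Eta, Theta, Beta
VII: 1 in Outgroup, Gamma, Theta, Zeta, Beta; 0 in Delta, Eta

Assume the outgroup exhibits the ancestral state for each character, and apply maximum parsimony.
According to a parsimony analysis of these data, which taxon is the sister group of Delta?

Eta

Character polarity is set by the outgroup: the derived state is whichever differs from the outgroup's state, so for III, V, VII the derived state is '0', and for the remaining characters it is '1'.
I: derived state '1' in Beta, Delta, Eta, and Theta only — synapomorphy for {Beta, Delta, Eta, Theta}.
II groups Delta and Zeta, which is incompatible with the clades supported by the remaining characters; treating it as convergent (homoplasy) costs fewer steps than any alternative tree.
III (derived state '0') is unique to Delta (autapomorphy; uninformative for grouping).
IV (derived state '1') is shared by Delta, Eta, and Theta — a synapomorphy uniting that clade.
V: derived state '0' in Eta only — an autapomorphy, so it tells us nothing about relationships among taxa.
VI: derived state '1' in Gamma and Zeta only — synapomorphy for {Gamma, Zeta}.
VII (derived state '0') is shared by Delta and Eta — a synapomorphy uniting that clade.
Most parsimonious ingroup topology: ((((Delta,Eta),Theta),Beta),(Gamma,Zeta)).
Delta and Eta form a cherry on this tree, so they are sister taxa.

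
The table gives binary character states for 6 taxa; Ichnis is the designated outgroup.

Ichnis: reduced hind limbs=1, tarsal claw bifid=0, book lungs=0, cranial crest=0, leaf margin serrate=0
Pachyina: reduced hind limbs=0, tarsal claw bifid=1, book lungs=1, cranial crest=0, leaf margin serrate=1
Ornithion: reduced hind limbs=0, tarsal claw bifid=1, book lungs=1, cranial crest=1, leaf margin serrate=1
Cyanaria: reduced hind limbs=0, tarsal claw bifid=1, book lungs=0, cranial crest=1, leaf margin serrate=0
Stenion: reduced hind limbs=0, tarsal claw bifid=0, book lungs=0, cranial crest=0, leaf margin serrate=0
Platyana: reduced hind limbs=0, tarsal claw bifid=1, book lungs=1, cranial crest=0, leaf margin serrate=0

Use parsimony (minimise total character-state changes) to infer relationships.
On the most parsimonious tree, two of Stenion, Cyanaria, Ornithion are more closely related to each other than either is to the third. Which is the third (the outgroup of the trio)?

Character polarity is set by the outgroup: the derived state is whichever differs from the outgroup's state, so for reduced hind limbs the derived state is '0', and for the remaining characters it is '1'.
All ingroup taxa share the derived state '0' for reduced hind limbs; it defines the ingroup but does not resolve relationships within it.
tarsal claw bifid: derived state '1' in Cyanaria, Ornithion, Pachyina, and Platyana only — synapomorphy for {Cyanaria, Ornithion, Pachyina, Platyana}.
book lungs (derived state '1') is shared by Ornithion, Pachyina, and Platyana — a synapomorphy uniting that clade.
cranial crest (state '1') occurs in Cyanaria and Ornithion but conflicts with the nesting implied by the other characters — most parsimoniously interpreted as homoplasy.
leaf margin serrate (derived state '1') is shared by Ornithion and Pachyina — a synapomorphy uniting that clade.
Most parsimonious ingroup topology: ((((Pachyina,Ornithion),Platyana),Cyanaria),Stenion).
Ornithion and Cyanaria share a more recent common ancestor with each other than either does with Stenion, so Stenion is the least closely related of the three.

Stenion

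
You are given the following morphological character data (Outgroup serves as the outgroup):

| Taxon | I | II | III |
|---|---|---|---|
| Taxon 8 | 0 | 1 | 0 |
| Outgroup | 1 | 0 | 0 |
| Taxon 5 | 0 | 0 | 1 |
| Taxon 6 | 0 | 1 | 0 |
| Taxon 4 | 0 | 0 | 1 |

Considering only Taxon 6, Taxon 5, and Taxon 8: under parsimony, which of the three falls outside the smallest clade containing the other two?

Taxon 5

Character polarity is set by the outgroup: the derived state is whichever differs from the outgroup's state, so for I the derived state is '0', and for the remaining characters it is '1'.
All ingroup taxa share the derived state '0' for I; it defines the ingroup but does not resolve relationships within it.
Only Taxon 6 and Taxon 8 show the derived state '1' for II, supporting them as a clade.
Only Taxon 4 and Taxon 5 show the derived state '1' for III, supporting them as a clade.
Most parsimonious ingroup topology: ((Taxon 5,Taxon 4),(Taxon 6,Taxon 8)).
Taxon 6 and Taxon 8 share a more recent common ancestor with each other than either does with Taxon 5, so Taxon 5 is the least closely related of the three.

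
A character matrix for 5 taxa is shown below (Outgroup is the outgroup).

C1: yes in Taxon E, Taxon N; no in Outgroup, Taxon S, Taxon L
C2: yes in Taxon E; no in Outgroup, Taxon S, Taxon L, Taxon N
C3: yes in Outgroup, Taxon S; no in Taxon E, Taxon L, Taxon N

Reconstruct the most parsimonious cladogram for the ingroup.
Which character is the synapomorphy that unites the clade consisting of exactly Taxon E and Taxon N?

C1

Character polarity is set by the outgroup: the derived state is whichever differs from the outgroup's state, so for C3 the derived state is 'no', and for the remaining characters it is 'yes'.
Only Taxon E and Taxon N show the derived state 'yes' for C1, supporting them as a clade.
C2 (derived state 'yes') is unique to Taxon E (autapomorphy; uninformative for grouping).
Only Taxon E, Taxon L, and Taxon N show the derived state 'no' for C3, supporting them as a clade.
Most parsimonious ingroup topology: (Taxon S,((Taxon E,Taxon N),Taxon L)).
The clade {Taxon E, Taxon N} is supported by C1: its derived state 'yes' occurs in exactly those taxa and in no other taxon (including the outgroup).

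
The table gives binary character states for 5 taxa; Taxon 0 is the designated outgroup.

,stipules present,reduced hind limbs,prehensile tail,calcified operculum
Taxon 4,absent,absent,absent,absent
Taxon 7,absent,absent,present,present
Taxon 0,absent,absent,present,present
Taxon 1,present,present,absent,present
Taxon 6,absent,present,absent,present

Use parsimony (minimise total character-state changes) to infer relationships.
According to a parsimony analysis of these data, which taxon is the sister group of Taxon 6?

Character polarity is set by the outgroup: the derived state is whichever differs from the outgroup's state, so for prehensile tail, calcified operculum the derived state is 'absent', and for the remaining characters it is 'present'.
stipules present (derived state 'present') is unique to Taxon 1 (autapomorphy; uninformative for grouping).
reduced hind limbs: derived state 'present' in Taxon 1 and Taxon 6 only — synapomorphy for {Taxon 1, Taxon 6}.
Only Taxon 1, Taxon 4, and Taxon 6 show the derived state 'absent' for prehensile tail, supporting them as a clade.
calcified operculum (derived state 'absent') is unique to Taxon 4 (autapomorphy; uninformative for grouping).
Most parsimonious ingroup topology: ((Taxon 4,(Taxon 1,Taxon 6)),Taxon 7).
Taxon 6 and Taxon 1 form a cherry on this tree, so they are sister taxa.

Taxon 1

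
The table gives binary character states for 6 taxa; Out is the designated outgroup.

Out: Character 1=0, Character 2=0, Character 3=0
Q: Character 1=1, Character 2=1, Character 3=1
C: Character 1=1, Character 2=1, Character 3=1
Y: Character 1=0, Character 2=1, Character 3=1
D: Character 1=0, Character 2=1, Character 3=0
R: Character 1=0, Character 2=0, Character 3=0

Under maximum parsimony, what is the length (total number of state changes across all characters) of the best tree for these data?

3

The outgroup has state '0' for every character, so '1' is the derived state throughout.
Only C and Q show the derived state '1' for Character 1, supporting them as a clade.
Only C, D, Q, and Y show the derived state '1' for Character 2, supporting them as a clade.
Character 3 (derived state '1') is shared by C, Q, and Y — a synapomorphy uniting that clade.
Most parsimonious ingroup topology: ((((Q,C),Y),D),R).
Changes per character on this tree: Character 1: 1; Character 2: 1; Character 3: 1.
Total = 3.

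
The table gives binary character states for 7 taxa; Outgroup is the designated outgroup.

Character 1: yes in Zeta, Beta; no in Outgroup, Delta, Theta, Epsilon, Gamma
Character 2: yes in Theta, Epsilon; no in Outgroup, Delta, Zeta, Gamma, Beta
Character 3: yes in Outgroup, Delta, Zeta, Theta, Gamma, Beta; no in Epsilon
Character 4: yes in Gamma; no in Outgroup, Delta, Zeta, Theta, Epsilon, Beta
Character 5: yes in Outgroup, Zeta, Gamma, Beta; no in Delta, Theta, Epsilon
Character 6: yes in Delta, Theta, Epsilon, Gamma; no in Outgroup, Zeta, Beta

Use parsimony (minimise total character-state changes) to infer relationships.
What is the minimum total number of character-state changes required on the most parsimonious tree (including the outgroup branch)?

6

Character polarity is set by the outgroup: the derived state is whichever differs from the outgroup's state, so for Character 3, Character 5 the derived state is 'no', and for the remaining characters it is 'yes'.
Character 1 (derived state 'yes') is shared by Beta and Zeta — a synapomorphy uniting that clade.
Only Epsilon and Theta show the derived state 'yes' for Character 2, supporting them as a clade.
Character 3: derived state 'no' in Epsilon only — an autapomorphy, so it tells us nothing about relationships among taxa.
Character 4: derived state 'yes' in Gamma only — an autapomorphy, so it tells us nothing about relationships among taxa.
Only Delta, Epsilon, and Theta show the derived state 'no' for Character 5, supporting them as a clade.
Character 6: derived state 'yes' in Delta, Epsilon, Gamma, and Theta only — synapomorphy for {Delta, Epsilon, Gamma, Theta}.
Most parsimonious ingroup topology: (((Delta,(Theta,Epsilon)),Gamma),(Zeta,Beta)).
Changes per character on this tree: Character 1: 1; Character 2: 1; Character 3: 1; Character 4: 1; Character 5: 1; Character 6: 1.
Total = 6.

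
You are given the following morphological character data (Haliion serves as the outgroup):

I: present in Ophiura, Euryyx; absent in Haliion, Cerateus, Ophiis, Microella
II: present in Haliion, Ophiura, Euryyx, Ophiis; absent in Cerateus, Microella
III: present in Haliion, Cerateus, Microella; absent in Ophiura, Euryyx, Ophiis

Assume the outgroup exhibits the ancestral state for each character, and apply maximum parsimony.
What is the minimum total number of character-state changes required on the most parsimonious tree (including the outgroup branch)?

3

Character polarity is set by the outgroup: the derived state is whichever differs from the outgroup's state, so for II, III the derived state is 'absent', and for the remaining characters it is 'present'.
I (derived state 'present') is shared by Euryyx and Ophiura — a synapomorphy uniting that clade.
Only Cerateus and Microella show the derived state 'absent' for II, supporting them as a clade.
III (derived state 'absent') is shared by Euryyx, Ophiis, and Ophiura — a synapomorphy uniting that clade.
Most parsimonious ingroup topology: (((Ophiura,Euryyx),Ophiis),(Cerateus,Microella)).
Changes per character on this tree: I: 1; II: 1; III: 1.
Total = 3.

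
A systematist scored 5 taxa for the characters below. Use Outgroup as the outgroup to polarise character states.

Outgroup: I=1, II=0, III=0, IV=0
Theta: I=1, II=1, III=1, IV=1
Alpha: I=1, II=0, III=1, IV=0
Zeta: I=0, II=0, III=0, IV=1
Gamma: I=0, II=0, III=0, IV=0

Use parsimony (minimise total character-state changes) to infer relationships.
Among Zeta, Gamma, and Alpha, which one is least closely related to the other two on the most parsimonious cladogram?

Character polarity is set by the outgroup: the derived state is whichever differs from the outgroup's state, so for I the derived state is '0', and for the remaining characters it is '1'.
I: derived state '0' in Gamma and Zeta only — synapomorphy for {Gamma, Zeta}.
II (derived state '1') is unique to Theta (autapomorphy; uninformative for grouping).
III (derived state '1') is shared by Alpha and Theta — a synapomorphy uniting that clade.
IV groups Theta and Zeta, which is incompatible with the clades supported by the remaining characters; treating it as convergent (homoplasy) costs fewer steps than any alternative tree.
Most parsimonious ingroup topology: ((Theta,Alpha),(Zeta,Gamma)).
Zeta and Gamma share a more recent common ancestor with each other than either does with Alpha, so Alpha is the least closely related of the three.

Alpha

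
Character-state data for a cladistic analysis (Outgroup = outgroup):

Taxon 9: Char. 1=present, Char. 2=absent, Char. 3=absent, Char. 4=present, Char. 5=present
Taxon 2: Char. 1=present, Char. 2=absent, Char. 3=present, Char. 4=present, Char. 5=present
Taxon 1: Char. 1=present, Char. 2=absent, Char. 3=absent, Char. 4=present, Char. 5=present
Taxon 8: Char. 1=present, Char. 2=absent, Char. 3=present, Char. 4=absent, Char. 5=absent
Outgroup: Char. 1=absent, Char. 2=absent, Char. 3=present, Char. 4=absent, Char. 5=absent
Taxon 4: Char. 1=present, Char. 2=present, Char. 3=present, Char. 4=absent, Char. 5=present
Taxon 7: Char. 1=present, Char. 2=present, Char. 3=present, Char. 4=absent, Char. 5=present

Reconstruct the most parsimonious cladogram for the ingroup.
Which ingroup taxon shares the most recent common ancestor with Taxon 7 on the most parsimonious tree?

Taxon 4

Character polarity is set by the outgroup: the derived state is whichever differs from the outgroup's state, so for Char. 3 the derived state is 'absent', and for the remaining characters it is 'present'.
All ingroup taxa share the derived state 'present' for Char. 1; it defines the ingroup but does not resolve relationships within it.
Only Taxon 4 and Taxon 7 show the derived state 'present' for Char. 2, supporting them as a clade.
Only Taxon 1 and Taxon 9 show the derived state 'absent' for Char. 3, supporting them as a clade.
Char. 4: derived state 'present' in Taxon 1, Taxon 2, and Taxon 9 only — synapomorphy for {Taxon 1, Taxon 2, Taxon 9}.
Only Taxon 1, Taxon 2, Taxon 4, Taxon 7, and Taxon 9 show the derived state 'present' for Char. 5, supporting them as a clade.
Most parsimonious ingroup topology: (((Taxon 7,Taxon 4),((Taxon 1,Taxon 9),Taxon 2)),Taxon 8).
Taxon 7 and Taxon 4 form a cherry on this tree, so they are sister taxa.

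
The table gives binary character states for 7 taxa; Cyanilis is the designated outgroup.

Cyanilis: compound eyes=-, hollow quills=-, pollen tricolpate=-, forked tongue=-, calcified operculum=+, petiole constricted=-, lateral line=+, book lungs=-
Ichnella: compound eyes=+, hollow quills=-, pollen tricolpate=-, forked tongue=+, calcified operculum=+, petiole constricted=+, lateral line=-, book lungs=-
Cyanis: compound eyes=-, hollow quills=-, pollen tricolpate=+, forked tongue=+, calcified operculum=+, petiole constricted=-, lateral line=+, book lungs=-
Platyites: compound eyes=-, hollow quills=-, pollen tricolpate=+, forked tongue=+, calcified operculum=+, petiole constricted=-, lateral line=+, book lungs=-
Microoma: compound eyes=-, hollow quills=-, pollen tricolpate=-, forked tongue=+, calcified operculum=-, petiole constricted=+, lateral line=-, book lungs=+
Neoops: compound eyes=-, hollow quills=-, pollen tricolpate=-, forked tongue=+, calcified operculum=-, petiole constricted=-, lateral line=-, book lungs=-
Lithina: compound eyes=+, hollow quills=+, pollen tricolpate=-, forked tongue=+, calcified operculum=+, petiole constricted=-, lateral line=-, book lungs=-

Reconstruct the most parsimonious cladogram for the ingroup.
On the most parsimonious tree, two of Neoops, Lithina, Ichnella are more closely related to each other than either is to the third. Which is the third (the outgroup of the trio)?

Character polarity is set by the outgroup: the derived state is whichever differs from the outgroup's state, so for calcified operculum, lateral line the derived state is '-', and for the remaining characters it is '+'.
compound eyes: derived state '+' in Ichnella and Lithina only — synapomorphy for {Ichnella, Lithina}.
hollow quills: derived state '+' in Lithina only — an autapomorphy, so it tells us nothing about relationships among taxa.
pollen tricolpate (derived state '+') is shared by Cyanis and Platyites — a synapomorphy uniting that clade.
forked tongue (derived state '+') is shared by all ingroup taxa — unites the whole ingroup.
Only Microoma and Neoops show the derived state '-' for calcified operculum, supporting them as a clade.
petiole constricted (state '+') occurs in Ichnella and Microoma but conflicts with the nesting implied by the other characters — most parsimoniously interpreted as homoplasy.
Only Ichnella, Lithina, Microoma, and Neoops show the derived state '-' for lateral line, supporting them as a clade.
book lungs (derived state '+') is unique to Microoma (autapomorphy; uninformative for grouping).
Most parsimonious ingroup topology: (((Ichnella,Lithina),(Microoma,Neoops)),(Cyanis,Platyites)).
Ichnella and Lithina share a more recent common ancestor with each other than either does with Neoops, so Neoops is the least closely related of the three.

Neoops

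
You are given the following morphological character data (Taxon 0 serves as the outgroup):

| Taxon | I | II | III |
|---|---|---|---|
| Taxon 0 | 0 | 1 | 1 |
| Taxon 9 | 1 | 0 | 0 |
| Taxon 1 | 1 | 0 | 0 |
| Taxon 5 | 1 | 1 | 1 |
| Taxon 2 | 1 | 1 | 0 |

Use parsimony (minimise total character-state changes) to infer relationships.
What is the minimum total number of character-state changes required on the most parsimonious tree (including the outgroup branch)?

3

Character polarity is set by the outgroup: the derived state is whichever differs from the outgroup's state, so for II, III the derived state is '0', and for the remaining characters it is '1'.
All ingroup taxa share the derived state '1' for I; it defines the ingroup but does not resolve relationships within it.
II: derived state '0' in Taxon 1 and Taxon 9 only — synapomorphy for {Taxon 1, Taxon 9}.
III: derived state '0' in Taxon 1, Taxon 2, and Taxon 9 only — synapomorphy for {Taxon 1, Taxon 2, Taxon 9}.
Most parsimonious ingroup topology: (((Taxon 9,Taxon 1),Taxon 2),Taxon 5).
Changes per character on this tree: I: 1; II: 1; III: 1.
Total = 3.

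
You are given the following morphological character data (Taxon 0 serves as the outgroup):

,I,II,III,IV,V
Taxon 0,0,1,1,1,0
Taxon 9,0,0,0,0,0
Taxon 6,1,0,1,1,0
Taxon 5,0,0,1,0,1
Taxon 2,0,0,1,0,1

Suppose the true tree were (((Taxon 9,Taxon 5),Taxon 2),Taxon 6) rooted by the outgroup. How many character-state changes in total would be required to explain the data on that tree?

6

Map each character onto (((Taxon 9,Taxon 5),Taxon 2),Taxon 6) (rooted by Taxon 0) and count the minimum state changes it requires (Fitch parsimony):
I: 1; II: 1; III: 1; IV: 1; V: 2.
Total tree length = 6.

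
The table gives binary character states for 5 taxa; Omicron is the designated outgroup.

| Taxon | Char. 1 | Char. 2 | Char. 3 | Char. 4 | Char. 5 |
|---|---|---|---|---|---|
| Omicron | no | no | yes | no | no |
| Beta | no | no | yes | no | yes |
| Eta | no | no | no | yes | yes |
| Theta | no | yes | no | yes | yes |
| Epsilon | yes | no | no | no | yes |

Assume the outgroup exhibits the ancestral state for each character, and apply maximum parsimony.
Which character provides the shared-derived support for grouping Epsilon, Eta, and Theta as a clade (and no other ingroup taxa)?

Character polarity is set by the outgroup: the derived state is whichever differs from the outgroup's state, so for Char. 3 the derived state is 'no', and for the remaining characters it is 'yes'.
Char. 1: derived state 'yes' in Epsilon only — an autapomorphy, so it tells us nothing about relationships among taxa.
Char. 2: derived state 'yes' in Theta only — an autapomorphy, so it tells us nothing about relationships among taxa.
Char. 3: derived state 'no' in Epsilon, Eta, and Theta only — synapomorphy for {Epsilon, Eta, Theta}.
Char. 4: derived state 'yes' in Eta and Theta only — synapomorphy for {Eta, Theta}.
All ingroup taxa share the derived state 'yes' for Char. 5; it defines the ingroup but does not resolve relationships within it.
Most parsimonious ingroup topology: (Beta,((Eta,Theta),Epsilon)).
The clade {Epsilon, Eta, Theta} is supported by Char. 3: its derived state 'no' occurs in exactly those taxa and in no other taxon (including the outgroup).

Char. 3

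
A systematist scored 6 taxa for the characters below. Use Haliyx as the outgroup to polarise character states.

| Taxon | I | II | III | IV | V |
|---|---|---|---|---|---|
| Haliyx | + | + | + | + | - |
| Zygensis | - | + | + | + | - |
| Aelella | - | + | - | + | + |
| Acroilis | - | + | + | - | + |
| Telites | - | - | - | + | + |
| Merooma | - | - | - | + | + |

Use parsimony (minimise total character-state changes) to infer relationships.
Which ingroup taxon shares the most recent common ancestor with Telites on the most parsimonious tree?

Character polarity is set by the outgroup: the derived state is whichever differs from the outgroup's state, so for I, II, III, IV the derived state is '-', and for the remaining characters it is '+'.
All ingroup taxa share the derived state '-' for I; it defines the ingroup but does not resolve relationships within it.
Only Merooma and Telites show the derived state '-' for II, supporting them as a clade.
Only Aelella, Merooma, and Telites show the derived state '-' for III, supporting them as a clade.
IV: derived state '-' in Acroilis only — an autapomorphy, so it tells us nothing about relationships among taxa.
V: derived state '+' in Acroilis, Aelella, Merooma, and Telites only — synapomorphy for {Acroilis, Aelella, Merooma, Telites}.
Most parsimonious ingroup topology: (Zygensis,((Aelella,(Telites,Merooma)),Acroilis)).
Telites and Merooma form a cherry on this tree, so they are sister taxa.

Merooma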